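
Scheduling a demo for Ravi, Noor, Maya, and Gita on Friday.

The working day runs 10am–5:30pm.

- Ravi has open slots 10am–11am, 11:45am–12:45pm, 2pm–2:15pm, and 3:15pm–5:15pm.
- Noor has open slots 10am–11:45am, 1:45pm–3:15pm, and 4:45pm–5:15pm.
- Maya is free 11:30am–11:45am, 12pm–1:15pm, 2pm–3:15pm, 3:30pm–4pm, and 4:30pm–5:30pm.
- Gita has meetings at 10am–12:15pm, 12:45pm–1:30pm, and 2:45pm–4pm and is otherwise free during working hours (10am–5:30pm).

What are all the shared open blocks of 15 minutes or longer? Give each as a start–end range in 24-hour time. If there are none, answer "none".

Gita free within 10:00–17:30: 12:15–12:45, 13:30–14:45, 16:00–17:30.
Ravi ∩ Noor: 10:00–11:00, 14:00–14:15, 16:45–17:15.
Ravi ∩ Noor ∩ Maya: 14:00–14:15, 16:45–17:15.
Ravi ∩ Noor ∩ Maya ∩ Gita: 14:00–14:15, 16:45–17:15.
Windows ≥ 15 min: 14:00–14:15, 16:45–17:15.

14:00–14:15, 16:45–17:15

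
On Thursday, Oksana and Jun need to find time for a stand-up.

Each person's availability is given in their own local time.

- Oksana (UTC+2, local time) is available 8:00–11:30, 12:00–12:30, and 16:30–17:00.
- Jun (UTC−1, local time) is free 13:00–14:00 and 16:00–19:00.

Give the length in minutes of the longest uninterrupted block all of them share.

Oksana → UTC: 06:00–09:30, 10:00–10:30, 14:30–15:00.
Jun → UTC: 14:00–15:00, 17:00–20:00.
Oksana ∩ Jun: 14:30–15:00.
Single common window of 30 minutes.

30 minutes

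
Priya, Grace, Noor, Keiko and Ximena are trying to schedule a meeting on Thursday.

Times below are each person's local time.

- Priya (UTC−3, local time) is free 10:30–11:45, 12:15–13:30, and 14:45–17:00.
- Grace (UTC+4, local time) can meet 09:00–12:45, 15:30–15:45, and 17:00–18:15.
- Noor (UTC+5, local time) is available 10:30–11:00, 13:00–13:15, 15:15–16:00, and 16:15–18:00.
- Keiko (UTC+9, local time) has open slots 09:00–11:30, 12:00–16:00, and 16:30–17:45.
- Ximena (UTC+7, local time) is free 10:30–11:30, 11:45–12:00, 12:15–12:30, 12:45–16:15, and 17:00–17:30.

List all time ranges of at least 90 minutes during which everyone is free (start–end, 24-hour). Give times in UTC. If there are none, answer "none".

Priya → UTC: 13:30–14:45, 15:15–16:30, 17:45–20:00.
Grace → UTC: 05:00–08:45, 11:30–11:45, 13:00–14:15.
Noor → UTC: 05:30–06:00, 08:00–08:15, 10:15–11:00, 11:15–13:00.
Keiko → UTC: 00:00–02:30, 03:00–07:00, 07:30–08:45.
Ximena → UTC: 03:30–04:30, 04:45–05:00, 05:15–05:30, 05:45–09:15, 10:00–10:30.
Priya ∩ Grace: 13:30–14:15.
Priya ∩ Grace ∩ Noor: (none).
Priya ∩ Grace ∩ Noor ∩ Keiko: (none).
Priya ∩ Grace ∩ Noor ∩ Keiko ∩ Ximena: (none).
Windows ≥ 90 min: (none).

none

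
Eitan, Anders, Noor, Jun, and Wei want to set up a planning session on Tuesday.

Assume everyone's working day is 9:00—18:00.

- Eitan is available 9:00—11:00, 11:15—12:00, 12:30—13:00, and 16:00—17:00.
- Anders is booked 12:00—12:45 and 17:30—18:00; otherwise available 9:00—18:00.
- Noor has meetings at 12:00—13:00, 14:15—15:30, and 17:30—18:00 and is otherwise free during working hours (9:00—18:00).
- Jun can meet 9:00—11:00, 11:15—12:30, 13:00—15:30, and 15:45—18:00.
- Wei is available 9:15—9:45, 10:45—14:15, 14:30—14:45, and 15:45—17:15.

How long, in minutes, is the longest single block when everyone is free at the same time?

Anders free within 09:00–18:00: 09:00–12:00, 12:45–17:30.
Noor free within 09:00–18:00: 09:00–12:00, 13:00–14:15, 15:30–17:30.
Eitan ∩ Anders: 09:00–11:00, 11:15–12:00, 12:45–13:00, 16:00–17:00.
Eitan ∩ Anders ∩ Noor: 09:00–11:00, 11:15–12:00, 16:00–17:00.
Eitan ∩ Anders ∩ Noor ∩ Jun: 09:00–11:00, 11:15–12:00, 16:00–17:00.
Eitan ∩ Anders ∩ Noor ∩ Jun ∩ Wei: 09:15–09:45, 10:45–11:00, 11:15–12:00, 16:00–17:00.
Common window lengths: 30, 15, 45, 60 min; longest is 60.

60 minutes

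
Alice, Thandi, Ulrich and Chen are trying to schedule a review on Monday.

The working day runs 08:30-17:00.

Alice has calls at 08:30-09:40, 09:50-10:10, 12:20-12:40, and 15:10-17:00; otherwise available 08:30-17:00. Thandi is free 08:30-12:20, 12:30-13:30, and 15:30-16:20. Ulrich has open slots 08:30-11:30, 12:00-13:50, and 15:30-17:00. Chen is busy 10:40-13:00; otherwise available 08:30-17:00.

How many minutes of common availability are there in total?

70 minutes

Alice free within 08:30–17:00: 09:40–09:50, 10:10–12:20, 12:40–15:10.
Chen free within 08:30–17:00: 08:30–10:40, 13:00–17:00.
Alice ∩ Thandi: 09:40–09:50, 10:10–12:20, 12:40–13:30.
Alice ∩ Thandi ∩ Ulrich: 09:40–09:50, 10:10–11:30, 12:00–12:20, 12:40–13:30.
Alice ∩ Thandi ∩ Ulrich ∩ Chen: 09:40–09:50, 10:10–10:40, 13:00–13:30.
Total common minutes: 10 + 30 + 30 = 70.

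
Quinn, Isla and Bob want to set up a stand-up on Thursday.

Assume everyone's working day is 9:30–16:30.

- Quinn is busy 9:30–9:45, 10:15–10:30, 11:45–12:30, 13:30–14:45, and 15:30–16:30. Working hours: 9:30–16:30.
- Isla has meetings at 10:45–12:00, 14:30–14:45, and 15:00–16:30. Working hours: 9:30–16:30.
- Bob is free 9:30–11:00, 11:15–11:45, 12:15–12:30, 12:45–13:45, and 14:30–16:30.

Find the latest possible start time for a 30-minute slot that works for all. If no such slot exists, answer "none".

13:00

Quinn free within 09:30–16:30: 09:45–10:15, 10:30–11:45, 12:30–13:30, 14:45–15:30.
Isla free within 09:30–16:30: 09:30–10:45, 12:00–14:30, 14:45–15:00.
Quinn ∩ Isla: 09:45–10:15, 10:30–10:45, 12:30–13:30, 14:45–15:00.
Quinn ∩ Isla ∩ Bob: 09:45–10:15, 10:30–10:45, 12:45–13:30, 14:45–15:00.
Windows ≥ 30 min: 09:45–10:15, 12:45–13:30.
Latest start in the last window 12:45–13:30 is 13:30 − 30 min = 13:00.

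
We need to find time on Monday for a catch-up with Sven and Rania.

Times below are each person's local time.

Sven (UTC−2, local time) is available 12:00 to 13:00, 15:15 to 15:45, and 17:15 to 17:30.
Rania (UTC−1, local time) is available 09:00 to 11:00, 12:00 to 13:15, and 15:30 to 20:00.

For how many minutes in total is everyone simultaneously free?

Sven → UTC: 14:00–15:00, 17:15–17:45, 19:15–19:30.
Rania → UTC: 10:00–12:00, 13:00–14:15, 16:30–21:00.
Sven ∩ Rania: 14:00–14:15, 17:15–17:45, 19:15–19:30.
Total common minutes: 15 + 30 + 15 = 60.

60 minutes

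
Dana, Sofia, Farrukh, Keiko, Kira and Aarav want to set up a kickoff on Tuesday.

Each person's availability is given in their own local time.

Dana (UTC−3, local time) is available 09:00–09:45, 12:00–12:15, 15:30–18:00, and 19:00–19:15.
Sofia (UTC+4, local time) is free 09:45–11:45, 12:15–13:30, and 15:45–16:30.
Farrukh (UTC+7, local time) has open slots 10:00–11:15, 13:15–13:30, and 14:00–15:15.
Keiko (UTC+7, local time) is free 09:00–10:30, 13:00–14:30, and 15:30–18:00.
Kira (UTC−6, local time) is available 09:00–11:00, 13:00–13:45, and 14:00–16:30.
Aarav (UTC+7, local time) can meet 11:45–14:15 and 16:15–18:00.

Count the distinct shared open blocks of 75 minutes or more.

0

Dana → UTC: 12:00–12:45, 15:00–15:15, 18:30–21:00, 22:00–22:15.
Sofia → UTC: 05:45–07:45, 08:15–09:30, 11:45–12:30.
Farrukh → UTC: 03:00–04:15, 06:15–06:30, 07:00–08:15.
Keiko → UTC: 02:00–03:30, 06:00–07:30, 08:30–11:00.
Kira → UTC: 15:00–17:00, 19:00–19:45, 20:00–22:30.
Aarav → UTC: 04:45–07:15, 09:15–11:00.
Dana ∩ Sofia: 12:00–12:30.
Dana ∩ Sofia ∩ Farrukh: (none).
Dana ∩ Sofia ∩ Farrukh ∩ Keiko: (none).
Dana ∩ Sofia ∩ Farrukh ∩ Keiko ∩ Kira: (none).
Dana ∩ Sofia ∩ Farrukh ∩ Keiko ∩ Kira ∩ Aarav: (none).
Windows ≥ 75 min: (none).
That's 0 windows.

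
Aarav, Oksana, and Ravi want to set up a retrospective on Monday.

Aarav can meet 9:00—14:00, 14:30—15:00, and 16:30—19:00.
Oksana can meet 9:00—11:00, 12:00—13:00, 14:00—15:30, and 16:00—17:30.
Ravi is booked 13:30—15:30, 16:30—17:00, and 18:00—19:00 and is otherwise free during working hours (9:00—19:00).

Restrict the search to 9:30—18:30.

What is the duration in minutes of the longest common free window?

90 minutes

Ravi free within 09:00–19:00: 09:00–13:30, 15:30–16:30, 17:00–18:00.
Aarav ∩ Oksana: 09:00–11:00, 12:00–13:00, 14:30–15:00, 16:30–17:30.
Aarav ∩ Oksana ∩ Ravi: 09:00–11:00, 12:00–13:00, 17:00–17:30.
Restricted to 09:30–18:30: 09:30–11:00, 12:00–13:00, 17:00–17:30.
Common window lengths: 90, 60, 30 min; longest is 90.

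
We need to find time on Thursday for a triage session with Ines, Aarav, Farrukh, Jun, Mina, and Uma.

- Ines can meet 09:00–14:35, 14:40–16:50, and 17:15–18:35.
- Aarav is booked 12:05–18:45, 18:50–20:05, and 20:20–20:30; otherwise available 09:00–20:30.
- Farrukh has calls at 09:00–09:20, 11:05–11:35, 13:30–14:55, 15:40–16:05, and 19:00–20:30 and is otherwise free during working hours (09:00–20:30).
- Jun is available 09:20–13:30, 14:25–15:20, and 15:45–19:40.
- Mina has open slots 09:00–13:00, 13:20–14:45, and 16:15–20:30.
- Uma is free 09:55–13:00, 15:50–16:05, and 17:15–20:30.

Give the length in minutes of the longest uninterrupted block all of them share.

Aarav free within 09:00–20:30: 09:00–12:05, 18:45–18:50, 20:05–20:20.
Farrukh free within 09:00–20:30: 09:20–11:05, 11:35–13:30, 14:55–15:40, 16:05–19:00.
Ines ∩ Aarav: 09:00–12:05.
Ines ∩ Aarav ∩ Farrukh: 09:20–11:05, 11:35–12:05.
Ines ∩ Aarav ∩ Farrukh ∩ Jun: 09:20–11:05, 11:35–12:05.
Ines ∩ Aarav ∩ Farrukh ∩ Jun ∩ Mina: 09:20–11:05, 11:35–12:05.
Ines ∩ Aarav ∩ Farrukh ∩ Jun ∩ Mina ∩ Uma: 09:55–11:05, 11:35–12:05.
Common window lengths: 70, 30 min; longest is 70.

70 minutes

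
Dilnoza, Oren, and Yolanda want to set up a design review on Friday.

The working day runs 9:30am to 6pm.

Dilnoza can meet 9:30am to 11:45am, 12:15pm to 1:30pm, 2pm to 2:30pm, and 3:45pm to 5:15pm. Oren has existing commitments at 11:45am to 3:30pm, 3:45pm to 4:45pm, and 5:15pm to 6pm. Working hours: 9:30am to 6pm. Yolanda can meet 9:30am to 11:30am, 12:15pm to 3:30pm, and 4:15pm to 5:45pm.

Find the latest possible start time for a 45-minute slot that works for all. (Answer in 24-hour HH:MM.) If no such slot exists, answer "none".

Oren free within 09:30–18:00: 09:30–11:45, 15:30–15:45, 16:45–17:15.
Dilnoza ∩ Oren: 09:30–11:45, 16:45–17:15.
Dilnoza ∩ Oren ∩ Yolanda: 09:30–11:30, 16:45–17:15.
Windows ≥ 45 min: 09:30–11:30.
Latest start in the last window 09:30–11:30 is 11:30 − 45 min = 10:45.

10:45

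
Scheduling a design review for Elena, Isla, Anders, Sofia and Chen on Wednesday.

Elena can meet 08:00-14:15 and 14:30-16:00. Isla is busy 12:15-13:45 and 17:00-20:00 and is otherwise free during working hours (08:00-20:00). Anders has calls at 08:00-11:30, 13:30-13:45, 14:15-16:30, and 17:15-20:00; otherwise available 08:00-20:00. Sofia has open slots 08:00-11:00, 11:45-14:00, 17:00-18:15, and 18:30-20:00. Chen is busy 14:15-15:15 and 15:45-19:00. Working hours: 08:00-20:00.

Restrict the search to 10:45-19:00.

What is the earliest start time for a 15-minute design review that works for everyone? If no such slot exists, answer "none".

Isla free within 08:00–20:00: 08:00–12:15, 13:45–17:00.
Anders free within 08:00–20:00: 11:30–13:30, 13:45–14:15, 16:30–17:15.
Chen free within 08:00–20:00: 08:00–14:15, 15:15–15:45, 19:00–20:00.
Elena ∩ Isla: 08:00–12:15, 13:45–14:15, 14:30–16:00.
Elena ∩ Isla ∩ Anders: 11:30–12:15, 13:45–14:15.
Elena ∩ Isla ∩ Anders ∩ Sofia: 11:45–12:15, 13:45–14:00.
Elena ∩ Isla ∩ Anders ∩ Sofia ∩ Chen: 11:45–12:15, 13:45–14:00.
Restricted to 10:45–19:00: 11:45–12:15, 13:45–14:00.
Windows ≥ 15 min: 11:45–12:15, 13:45–14:00.
Earliest such window starts at 11:45.

11:45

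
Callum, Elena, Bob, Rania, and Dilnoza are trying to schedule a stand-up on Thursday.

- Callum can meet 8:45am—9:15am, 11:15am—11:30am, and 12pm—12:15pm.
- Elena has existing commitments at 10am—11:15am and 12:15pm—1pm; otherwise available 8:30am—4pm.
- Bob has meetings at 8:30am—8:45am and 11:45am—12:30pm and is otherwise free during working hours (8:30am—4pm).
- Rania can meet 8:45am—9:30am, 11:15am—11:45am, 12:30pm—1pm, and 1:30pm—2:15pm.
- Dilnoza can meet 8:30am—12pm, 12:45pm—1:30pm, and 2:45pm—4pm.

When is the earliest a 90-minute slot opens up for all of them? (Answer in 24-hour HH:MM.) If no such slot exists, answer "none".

none

Elena free within 08:30–16:00: 08:30–10:00, 11:15–12:15, 13:00–16:00.
Bob free within 08:30–16:00: 08:45–11:45, 12:30–16:00.
Callum ∩ Elena: 08:45–09:15, 11:15–11:30, 12:00–12:15.
Callum ∩ Elena ∩ Bob: 08:45–09:15, 11:15–11:30.
Callum ∩ Elena ∩ Bob ∩ Rania: 08:45–09:15, 11:15–11:30.
Callum ∩ Elena ∩ Bob ∩ Rania ∩ Dilnoza: 08:45–09:15, 11:15–11:30.
Windows ≥ 90 min: (none).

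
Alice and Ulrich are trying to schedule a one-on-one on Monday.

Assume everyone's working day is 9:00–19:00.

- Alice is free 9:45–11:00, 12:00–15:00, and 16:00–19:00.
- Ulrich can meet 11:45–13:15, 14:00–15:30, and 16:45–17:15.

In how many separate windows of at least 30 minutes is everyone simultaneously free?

3

Alice ∩ Ulrich: 12:00–13:15, 14:00–15:00, 16:45–17:15.
Windows ≥ 30 min: 12:00–13:15, 14:00–15:00, 16:45–17:15.
That's 3 windows.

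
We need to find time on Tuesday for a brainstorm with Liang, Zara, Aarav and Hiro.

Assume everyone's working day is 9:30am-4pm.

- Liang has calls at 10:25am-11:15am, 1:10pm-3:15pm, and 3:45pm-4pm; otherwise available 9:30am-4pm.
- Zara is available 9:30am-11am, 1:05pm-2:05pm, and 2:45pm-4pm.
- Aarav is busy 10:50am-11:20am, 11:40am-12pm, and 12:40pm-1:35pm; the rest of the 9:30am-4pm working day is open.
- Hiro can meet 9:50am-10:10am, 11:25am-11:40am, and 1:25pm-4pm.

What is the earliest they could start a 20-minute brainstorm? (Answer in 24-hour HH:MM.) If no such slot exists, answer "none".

09:50

Liang free within 09:30–16:00: 09:30–10:25, 11:15–13:10, 15:15–15:45.
Aarav free within 09:30–16:00: 09:30–10:50, 11:20–11:40, 12:00–12:40, 13:35–16:00.
Liang ∩ Zara: 09:30–10:25, 13:05–13:10, 15:15–15:45.
Liang ∩ Zara ∩ Aarav: 09:30–10:25, 15:15–15:45.
Liang ∩ Zara ∩ Aarav ∩ Hiro: 09:50–10:10, 15:15–15:45.
Windows ≥ 20 min: 09:50–10:10, 15:15–15:45.
Earliest such window starts at 09:50.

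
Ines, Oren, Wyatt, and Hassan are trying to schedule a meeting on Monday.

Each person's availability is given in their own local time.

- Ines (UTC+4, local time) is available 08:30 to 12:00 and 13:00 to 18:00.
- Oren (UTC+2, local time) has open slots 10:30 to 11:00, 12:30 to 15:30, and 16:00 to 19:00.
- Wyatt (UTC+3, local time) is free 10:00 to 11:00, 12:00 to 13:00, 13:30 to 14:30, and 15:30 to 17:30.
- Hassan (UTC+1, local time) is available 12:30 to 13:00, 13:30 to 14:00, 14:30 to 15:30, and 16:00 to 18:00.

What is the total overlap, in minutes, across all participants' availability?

30 minutes

Ines → UTC: 04:30–08:00, 09:00–14:00.
Oren → UTC: 08:30–09:00, 10:30–13:30, 14:00–17:00.
Wyatt → UTC: 07:00–08:00, 09:00–10:00, 10:30–11:30, 12:30–14:30.
Hassan → UTC: 11:30–12:00, 12:30–13:00, 13:30–14:30, 15:00–17:00.
Ines ∩ Oren: 10:30–13:30.
Ines ∩ Oren ∩ Wyatt: 10:30–11:30, 12:30–13:30.
Ines ∩ Oren ∩ Wyatt ∩ Hassan: 12:30–13:00.
Total common minutes: 30.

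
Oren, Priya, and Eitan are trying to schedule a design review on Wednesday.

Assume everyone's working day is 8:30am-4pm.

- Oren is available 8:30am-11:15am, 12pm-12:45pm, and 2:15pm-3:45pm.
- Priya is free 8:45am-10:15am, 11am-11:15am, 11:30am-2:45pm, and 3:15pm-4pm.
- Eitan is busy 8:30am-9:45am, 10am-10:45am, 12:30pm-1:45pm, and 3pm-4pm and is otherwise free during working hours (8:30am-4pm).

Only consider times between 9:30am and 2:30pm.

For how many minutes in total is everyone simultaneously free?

75 minutes

Eitan free within 08:30–16:00: 09:45–10:00, 10:45–12:30, 13:45–15:00.
Oren ∩ Priya: 08:45–10:15, 11:00–11:15, 12:00–12:45, 14:15–14:45, 15:15–15:45.
Oren ∩ Priya ∩ Eitan: 09:45–10:00, 11:00–11:15, 12:00–12:30, 14:15–14:45.
Restricted to 09:30–14:30: 09:45–10:00, 11:00–11:15, 12:00–12:30, 14:15–14:30.
Total common minutes: 15 + 15 + 30 + 15 = 75.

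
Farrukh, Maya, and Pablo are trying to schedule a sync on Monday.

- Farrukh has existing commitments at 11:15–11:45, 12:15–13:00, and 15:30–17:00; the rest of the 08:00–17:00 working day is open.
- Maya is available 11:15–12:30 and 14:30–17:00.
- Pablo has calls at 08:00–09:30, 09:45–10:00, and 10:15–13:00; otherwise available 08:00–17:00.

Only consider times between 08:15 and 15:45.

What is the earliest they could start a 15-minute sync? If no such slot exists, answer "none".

Farrukh free within 08:00–17:00: 08:00–11:15, 11:45–12:15, 13:00–15:30.
Pablo free within 08:00–17:00: 09:30–09:45, 10:00–10:15, 13:00–17:00.
Farrukh ∩ Maya: 11:45–12:15, 14:30–15:30.
Farrukh ∩ Maya ∩ Pablo: 14:30–15:30.
Restricted to 08:15–15:45: 14:30–15:30.
Windows ≥ 15 min: 14:30–15:30.
Earliest such window starts at 14:30.

14:30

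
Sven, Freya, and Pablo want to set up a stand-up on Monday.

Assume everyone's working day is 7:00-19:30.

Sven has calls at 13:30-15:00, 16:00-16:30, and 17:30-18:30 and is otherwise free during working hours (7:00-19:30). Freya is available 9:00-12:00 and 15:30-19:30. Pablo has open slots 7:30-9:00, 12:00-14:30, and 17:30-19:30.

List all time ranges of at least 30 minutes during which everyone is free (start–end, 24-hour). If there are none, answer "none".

18:30–19:30

Sven free within 07:00–19:30: 07:00–13:30, 15:00–16:00, 16:30–17:30, 18:30–19:30.
Sven ∩ Freya: 09:00–12:00, 15:30–16:00, 16:30–17:30, 18:30–19:30.
Sven ∩ Freya ∩ Pablo: 18:30–19:30.
Windows ≥ 30 min: 18:30–19:30.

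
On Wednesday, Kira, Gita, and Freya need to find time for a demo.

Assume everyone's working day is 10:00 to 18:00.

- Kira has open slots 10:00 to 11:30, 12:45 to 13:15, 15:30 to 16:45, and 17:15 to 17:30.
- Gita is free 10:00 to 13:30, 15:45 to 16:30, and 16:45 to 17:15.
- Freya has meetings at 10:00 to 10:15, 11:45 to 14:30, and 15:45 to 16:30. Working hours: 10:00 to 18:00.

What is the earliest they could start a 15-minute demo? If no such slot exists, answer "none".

Freya free within 10:00–18:00: 10:15–11:45, 14:30–15:45, 16:30–18:00.
Kira ∩ Gita: 10:00–11:30, 12:45–13:15, 15:45–16:30.
Kira ∩ Gita ∩ Freya: 10:15–11:30.
Windows ≥ 15 min: 10:15–11:30.
Earliest such window starts at 10:15.

10:15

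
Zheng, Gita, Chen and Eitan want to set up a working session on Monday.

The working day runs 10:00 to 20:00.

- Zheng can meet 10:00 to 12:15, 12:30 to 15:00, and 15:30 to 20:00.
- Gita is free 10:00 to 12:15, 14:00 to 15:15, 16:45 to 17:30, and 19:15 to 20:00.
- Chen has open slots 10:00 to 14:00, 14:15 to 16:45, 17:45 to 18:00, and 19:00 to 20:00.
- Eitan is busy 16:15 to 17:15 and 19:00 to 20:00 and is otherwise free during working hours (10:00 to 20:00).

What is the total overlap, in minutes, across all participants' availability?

Eitan free within 10:00–20:00: 10:00–16:15, 17:15–19:00.
Zheng ∩ Gita: 10:00–12:15, 14:00–15:00, 16:45–17:30, 19:15–20:00.
Zheng ∩ Gita ∩ Chen: 10:00–12:15, 14:15–15:00, 19:15–20:00.
Zheng ∩ Gita ∩ Chen ∩ Eitan: 10:00–12:15, 14:15–15:00.
Total common minutes: 135 + 45 = 180.

180 minutes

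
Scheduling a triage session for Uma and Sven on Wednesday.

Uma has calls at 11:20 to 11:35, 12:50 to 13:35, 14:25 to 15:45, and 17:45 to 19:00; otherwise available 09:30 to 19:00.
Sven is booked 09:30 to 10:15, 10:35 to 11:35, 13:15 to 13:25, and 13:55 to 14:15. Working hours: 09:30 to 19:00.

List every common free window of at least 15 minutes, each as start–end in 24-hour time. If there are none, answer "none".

Uma free within 09:30–19:00: 09:30–11:20, 11:35–12:50, 13:35–14:25, 15:45–17:45.
Sven free within 09:30–19:00: 10:15–10:35, 11:35–13:15, 13:25–13:55, 14:15–19:00.
Uma ∩ Sven: 10:15–10:35, 11:35–12:50, 13:35–13:55, 14:15–14:25, 15:45–17:45.
Windows ≥ 15 min: 10:15–10:35, 11:35–12:50, 13:35–13:55, 15:45–17:45.

10:15–10:35, 11:35–12:50, 13:35–13:55, 15:45–17:45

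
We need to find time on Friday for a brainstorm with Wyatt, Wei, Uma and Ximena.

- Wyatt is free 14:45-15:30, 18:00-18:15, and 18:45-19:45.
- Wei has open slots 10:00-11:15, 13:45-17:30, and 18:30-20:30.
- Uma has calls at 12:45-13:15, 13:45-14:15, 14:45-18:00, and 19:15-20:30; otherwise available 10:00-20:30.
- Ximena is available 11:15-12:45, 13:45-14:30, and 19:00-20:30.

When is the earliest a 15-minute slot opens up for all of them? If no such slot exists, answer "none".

Uma free within 10:00–20:30: 10:00–12:45, 13:15–13:45, 14:15–14:45, 18:00–19:15.
Wyatt ∩ Wei: 14:45–15:30, 18:45–19:45.
Wyatt ∩ Wei ∩ Uma: 18:45–19:15.
Wyatt ∩ Wei ∩ Uma ∩ Ximena: 19:00–19:15.
Windows ≥ 15 min: 19:00–19:15.
Earliest such window starts at 19:00.

19:00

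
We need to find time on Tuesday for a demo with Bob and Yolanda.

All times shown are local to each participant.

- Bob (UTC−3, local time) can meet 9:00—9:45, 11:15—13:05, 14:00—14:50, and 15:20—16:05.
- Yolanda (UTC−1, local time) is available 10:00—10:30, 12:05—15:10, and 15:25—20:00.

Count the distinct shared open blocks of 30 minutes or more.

3

Bob → UTC: 12:00–12:45, 14:15–16:05, 17:00–17:50, 18:20–19:05.
Yolanda → UTC: 11:00–11:30, 13:05–16:10, 16:25–21:00.
Bob ∩ Yolanda: 14:15–16:05, 17:00–17:50, 18:20–19:05.
Windows ≥ 30 min: 14:15–16:05, 17:00–17:50, 18:20–19:05.
That's 3 windows.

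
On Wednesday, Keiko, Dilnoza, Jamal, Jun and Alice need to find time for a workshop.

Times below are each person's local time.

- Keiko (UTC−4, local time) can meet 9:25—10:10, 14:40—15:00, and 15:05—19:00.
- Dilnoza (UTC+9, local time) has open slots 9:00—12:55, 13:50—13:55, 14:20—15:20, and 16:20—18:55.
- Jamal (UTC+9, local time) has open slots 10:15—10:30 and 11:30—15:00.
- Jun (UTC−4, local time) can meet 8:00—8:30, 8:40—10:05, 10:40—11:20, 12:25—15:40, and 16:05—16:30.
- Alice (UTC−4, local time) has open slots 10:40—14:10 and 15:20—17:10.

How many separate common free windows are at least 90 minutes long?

0

Keiko → UTC: 13:25–14:10, 18:40–19:00, 19:05–23:00.
Dilnoza → UTC: 00:00–03:55, 04:50–04:55, 05:20–06:20, 07:20–09:55.
Jamal → UTC: 01:15–01:30, 02:30–06:00.
Jun → UTC: 12:00–12:30, 12:40–14:05, 14:40–15:20, 16:25–19:40, 20:05–20:30.
Alice → UTC: 14:40–18:10, 19:20–21:10.
Keiko ∩ Dilnoza: (none).
Keiko ∩ Dilnoza ∩ Jamal: (none).
Keiko ∩ Dilnoza ∩ Jamal ∩ Jun: (none).
Keiko ∩ Dilnoza ∩ Jamal ∩ Jun ∩ Alice: (none).
Windows ≥ 90 min: (none).
That's 0 windows.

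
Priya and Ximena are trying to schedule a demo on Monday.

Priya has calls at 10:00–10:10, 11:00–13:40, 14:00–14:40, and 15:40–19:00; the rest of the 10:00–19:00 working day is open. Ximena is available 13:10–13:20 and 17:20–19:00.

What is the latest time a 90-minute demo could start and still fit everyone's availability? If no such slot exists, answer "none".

Priya free within 10:00–19:00: 10:10–11:00, 13:40–14:00, 14:40–15:40.
Priya ∩ Ximena: (none).
Windows ≥ 90 min: (none).

none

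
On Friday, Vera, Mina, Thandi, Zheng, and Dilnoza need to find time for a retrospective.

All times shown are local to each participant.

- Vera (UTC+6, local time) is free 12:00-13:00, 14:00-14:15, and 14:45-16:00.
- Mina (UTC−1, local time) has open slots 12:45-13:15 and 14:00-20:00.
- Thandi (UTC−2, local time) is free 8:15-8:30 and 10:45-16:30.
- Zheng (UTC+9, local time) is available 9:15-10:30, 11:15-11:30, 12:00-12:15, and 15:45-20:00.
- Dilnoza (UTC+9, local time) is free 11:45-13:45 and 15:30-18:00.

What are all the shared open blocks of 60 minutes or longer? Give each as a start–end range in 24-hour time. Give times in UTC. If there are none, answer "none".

Vera → UTC: 06:00–07:00, 08:00–08:15, 08:45–10:00.
Mina → UTC: 13:45–14:15, 15:00–21:00.
Thandi → UTC: 10:15–10:30, 12:45–18:30.
Zheng → UTC: 00:15–01:30, 02:15–02:30, 03:00–03:15, 06:45–11:00.
Dilnoza → UTC: 02:45–04:45, 06:30–09:00.
Vera ∩ Mina: (none).
Vera ∩ Mina ∩ Thandi: (none).
Vera ∩ Mina ∩ Thandi ∩ Zheng: (none).
Vera ∩ Mina ∩ Thandi ∩ Zheng ∩ Dilnoza: (none).
Windows ≥ 60 min: (none).

none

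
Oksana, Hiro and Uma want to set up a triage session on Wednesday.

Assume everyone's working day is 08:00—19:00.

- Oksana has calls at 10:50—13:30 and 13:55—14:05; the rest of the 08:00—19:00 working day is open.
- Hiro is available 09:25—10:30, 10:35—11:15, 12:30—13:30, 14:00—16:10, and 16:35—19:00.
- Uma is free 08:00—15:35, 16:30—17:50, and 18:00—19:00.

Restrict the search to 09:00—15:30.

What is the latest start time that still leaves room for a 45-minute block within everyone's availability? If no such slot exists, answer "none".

Oksana free within 08:00–19:00: 08:00–10:50, 13:30–13:55, 14:05–19:00.
Oksana ∩ Hiro: 09:25–10:30, 10:35–10:50, 14:05–16:10, 16:35–19:00.
Oksana ∩ Hiro ∩ Uma: 09:25–10:30, 10:35–10:50, 14:05–15:35, 16:35–17:50, 18:00–19:00.
Restricted to 09:00–15:30: 09:25–10:30, 10:35–10:50, 14:05–15:30.
Windows ≥ 45 min: 09:25–10:30, 14:05–15:30.
Latest start in the last window 14:05–15:30 is 15:30 − 45 min = 14:45.

14:45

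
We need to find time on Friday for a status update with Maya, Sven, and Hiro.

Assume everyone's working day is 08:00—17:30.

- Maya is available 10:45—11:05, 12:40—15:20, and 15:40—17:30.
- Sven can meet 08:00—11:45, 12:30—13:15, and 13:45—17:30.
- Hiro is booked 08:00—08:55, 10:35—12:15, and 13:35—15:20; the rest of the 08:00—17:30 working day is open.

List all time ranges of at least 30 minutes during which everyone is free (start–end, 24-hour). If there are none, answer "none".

12:40–13:15, 15:40–17:30

Hiro free within 08:00–17:30: 08:55–10:35, 12:15–13:35, 15:20–17:30.
Maya ∩ Sven: 10:45–11:05, 12:40–13:15, 13:45–15:20, 15:40–17:30.
Maya ∩ Sven ∩ Hiro: 12:40–13:15, 15:40–17:30.
Windows ≥ 30 min: 12:40–13:15, 15:40–17:30.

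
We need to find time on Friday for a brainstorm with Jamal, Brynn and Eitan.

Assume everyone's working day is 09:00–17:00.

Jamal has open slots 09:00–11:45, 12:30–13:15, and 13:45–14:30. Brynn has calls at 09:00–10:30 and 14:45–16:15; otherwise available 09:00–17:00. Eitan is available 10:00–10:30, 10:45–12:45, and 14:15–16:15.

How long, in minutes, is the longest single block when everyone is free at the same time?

Brynn free within 09:00–17:00: 10:30–14:45, 16:15–17:00.
Jamal ∩ Brynn: 10:30–11:45, 12:30–13:15, 13:45–14:30.
Jamal ∩ Brynn ∩ Eitan: 10:45–11:45, 12:30–12:45, 14:15–14:30.
Common window lengths: 60, 15, 15 min; longest is 60.

60 minutes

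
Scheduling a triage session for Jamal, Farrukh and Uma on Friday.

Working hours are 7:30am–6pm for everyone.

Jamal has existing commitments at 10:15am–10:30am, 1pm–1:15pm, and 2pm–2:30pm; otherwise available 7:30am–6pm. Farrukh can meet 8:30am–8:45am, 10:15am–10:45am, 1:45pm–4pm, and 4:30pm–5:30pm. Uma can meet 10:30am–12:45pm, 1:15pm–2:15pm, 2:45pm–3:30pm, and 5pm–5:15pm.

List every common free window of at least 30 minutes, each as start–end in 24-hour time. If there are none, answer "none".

14:45–15:30

Jamal free within 07:30–18:00: 07:30–10:15, 10:30–13:00, 13:15–14:00, 14:30–18:00.
Jamal ∩ Farrukh: 08:30–08:45, 10:30–10:45, 13:45–14:00, 14:30–16:00, 16:30–17:30.
Jamal ∩ Farrukh ∩ Uma: 10:30–10:45, 13:45–14:00, 14:45–15:30, 17:00–17:15.
Windows ≥ 30 min: 14:45–15:30.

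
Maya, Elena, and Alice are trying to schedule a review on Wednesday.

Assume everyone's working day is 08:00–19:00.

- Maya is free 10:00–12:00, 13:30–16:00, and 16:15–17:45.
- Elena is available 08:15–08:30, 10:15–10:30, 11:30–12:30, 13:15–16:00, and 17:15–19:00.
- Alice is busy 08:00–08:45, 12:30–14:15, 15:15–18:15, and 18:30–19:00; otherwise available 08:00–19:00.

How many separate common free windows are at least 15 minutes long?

3

Alice free within 08:00–19:00: 08:45–12:30, 14:15–15:15, 18:15–18:30.
Maya ∩ Elena: 10:15–10:30, 11:30–12:00, 13:30–16:00, 17:15–17:45.
Maya ∩ Elena ∩ Alice: 10:15–10:30, 11:30–12:00, 14:15–15:15.
Windows ≥ 15 min: 10:15–10:30, 11:30–12:00, 14:15–15:15.
That's 3 windows.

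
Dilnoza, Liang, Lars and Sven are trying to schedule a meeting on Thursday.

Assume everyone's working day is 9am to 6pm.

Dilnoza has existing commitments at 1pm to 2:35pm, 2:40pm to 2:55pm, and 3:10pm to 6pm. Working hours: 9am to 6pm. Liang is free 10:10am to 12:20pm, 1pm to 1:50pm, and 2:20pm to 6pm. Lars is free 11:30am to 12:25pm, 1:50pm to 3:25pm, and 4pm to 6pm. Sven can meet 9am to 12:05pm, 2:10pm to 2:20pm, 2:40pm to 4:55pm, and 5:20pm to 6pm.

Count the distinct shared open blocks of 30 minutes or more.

1

Dilnoza free within 09:00–18:00: 09:00–13:00, 14:35–14:40, 14:55–15:10.
Dilnoza ∩ Liang: 10:10–12:20, 14:35–14:40, 14:55–15:10.
Dilnoza ∩ Liang ∩ Lars: 11:30–12:20, 14:35–14:40, 14:55–15:10.
Dilnoza ∩ Liang ∩ Lars ∩ Sven: 11:30–12:05, 14:55–15:10.
Windows ≥ 30 min: 11:30–12:05.
That's 1 window.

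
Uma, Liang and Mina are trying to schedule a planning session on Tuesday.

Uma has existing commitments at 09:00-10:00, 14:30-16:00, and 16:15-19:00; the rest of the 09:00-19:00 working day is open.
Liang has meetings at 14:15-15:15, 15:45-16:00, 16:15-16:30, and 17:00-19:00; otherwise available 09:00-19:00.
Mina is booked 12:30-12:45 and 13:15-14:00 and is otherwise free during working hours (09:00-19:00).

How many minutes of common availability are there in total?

210 minutes

Uma free within 09:00–19:00: 10:00–14:30, 16:00–16:15.
Liang free within 09:00–19:00: 09:00–14:15, 15:15–15:45, 16:00–16:15, 16:30–17:00.
Mina free within 09:00–19:00: 09:00–12:30, 12:45–13:15, 14:00–19:00.
Uma ∩ Liang: 10:00–14:15, 16:00–16:15.
Uma ∩ Liang ∩ Mina: 10:00–12:30, 12:45–13:15, 14:00–14:15, 16:00–16:15.
Total common minutes: 150 + 30 + 15 + 15 = 210.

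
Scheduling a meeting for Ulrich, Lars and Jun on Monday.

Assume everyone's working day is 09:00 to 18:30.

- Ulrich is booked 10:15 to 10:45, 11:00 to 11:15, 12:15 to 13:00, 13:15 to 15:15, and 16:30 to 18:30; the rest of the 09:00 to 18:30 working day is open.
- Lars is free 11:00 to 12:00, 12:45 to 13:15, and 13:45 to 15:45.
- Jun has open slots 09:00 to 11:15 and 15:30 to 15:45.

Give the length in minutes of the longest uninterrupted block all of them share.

Ulrich free within 09:00–18:30: 09:00–10:15, 10:45–11:00, 11:15–12:15, 13:00–13:15, 15:15–16:30.
Ulrich ∩ Lars: 11:15–12:00, 13:00–13:15, 15:15–15:45.
Ulrich ∩ Lars ∩ Jun: 15:30–15:45.
Single common window of 15 minutes.

15 minutes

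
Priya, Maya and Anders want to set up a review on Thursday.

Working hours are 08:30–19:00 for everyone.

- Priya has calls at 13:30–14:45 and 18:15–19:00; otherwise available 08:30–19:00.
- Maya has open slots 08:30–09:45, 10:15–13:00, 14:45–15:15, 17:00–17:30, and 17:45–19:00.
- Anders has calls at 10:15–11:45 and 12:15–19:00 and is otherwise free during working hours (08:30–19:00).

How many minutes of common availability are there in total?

Priya free within 08:30–19:00: 08:30–13:30, 14:45–18:15.
Anders free within 08:30–19:00: 08:30–10:15, 11:45–12:15.
Priya ∩ Maya: 08:30–09:45, 10:15–13:00, 14:45–15:15, 17:00–17:30, 17:45–18:15.
Priya ∩ Maya ∩ Anders: 08:30–09:45, 11:45–12:15.
Total common minutes: 75 + 30 = 105.

105 minutes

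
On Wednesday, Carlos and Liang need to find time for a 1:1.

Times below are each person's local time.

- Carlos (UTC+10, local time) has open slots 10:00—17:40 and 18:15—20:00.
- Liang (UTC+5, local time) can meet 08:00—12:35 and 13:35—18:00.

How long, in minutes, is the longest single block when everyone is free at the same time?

Carlos → UTC: 00:00–07:40, 08:15–10:00.
Liang → UTC: 03:00–07:35, 08:35–13:00.
Carlos ∩ Liang: 03:00–07:35, 08:35–10:00.
Common window lengths: 275, 85 min; longest is 275.

275 minutes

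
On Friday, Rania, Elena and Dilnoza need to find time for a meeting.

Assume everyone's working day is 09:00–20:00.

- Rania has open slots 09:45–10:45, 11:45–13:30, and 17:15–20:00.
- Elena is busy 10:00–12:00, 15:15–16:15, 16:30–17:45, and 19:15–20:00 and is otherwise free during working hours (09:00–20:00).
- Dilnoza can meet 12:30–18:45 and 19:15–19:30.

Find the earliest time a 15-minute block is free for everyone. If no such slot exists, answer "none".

Elena free within 09:00–20:00: 09:00–10:00, 12:00–15:15, 16:15–16:30, 17:45–19:15.
Rania ∩ Elena: 09:45–10:00, 12:00–13:30, 17:45–19:15.
Rania ∩ Elena ∩ Dilnoza: 12:30–13:30, 17:45–18:45.
Windows ≥ 15 min: 12:30–13:30, 17:45–18:45.
Earliest such window starts at 12:30.

12:30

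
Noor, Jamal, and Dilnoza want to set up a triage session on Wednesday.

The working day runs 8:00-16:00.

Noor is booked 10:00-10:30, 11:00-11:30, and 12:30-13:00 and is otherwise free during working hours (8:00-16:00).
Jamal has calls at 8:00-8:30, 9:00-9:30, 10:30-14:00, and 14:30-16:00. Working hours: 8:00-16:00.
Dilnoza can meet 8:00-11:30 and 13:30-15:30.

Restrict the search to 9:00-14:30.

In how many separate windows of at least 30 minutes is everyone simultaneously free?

Noor free within 08:00–16:00: 08:00–10:00, 10:30–11:00, 11:30–12:30, 13:00–16:00.
Jamal free within 08:00–16:00: 08:30–09:00, 09:30–10:30, 14:00–14:30.
Noor ∩ Jamal: 08:30–09:00, 09:30–10:00, 14:00–14:30.
Noor ∩ Jamal ∩ Dilnoza: 08:30–09:00, 09:30–10:00, 14:00–14:30.
Restricted to 09:00–14:30: 09:30–10:00, 14:00–14:30.
Windows ≥ 30 min: 09:30–10:00, 14:00–14:30.
That's 2 windows.

2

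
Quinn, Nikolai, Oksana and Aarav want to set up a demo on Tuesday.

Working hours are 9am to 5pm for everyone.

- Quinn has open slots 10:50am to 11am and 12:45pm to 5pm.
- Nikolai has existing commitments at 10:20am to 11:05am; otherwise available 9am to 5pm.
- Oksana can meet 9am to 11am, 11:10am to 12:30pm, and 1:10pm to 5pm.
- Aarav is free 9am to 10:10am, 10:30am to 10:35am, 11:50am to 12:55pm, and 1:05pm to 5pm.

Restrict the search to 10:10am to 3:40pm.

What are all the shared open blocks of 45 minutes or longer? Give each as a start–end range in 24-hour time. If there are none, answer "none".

Nikolai free within 09:00–17:00: 09:00–10:20, 11:05–17:00.
Quinn ∩ Nikolai: 12:45–17:00.
Quinn ∩ Nikolai ∩ Oksana: 13:10–17:00.
Quinn ∩ Nikolai ∩ Oksana ∩ Aarav: 13:10–17:00.
Restricted to 10:10–15:40: 13:10–15:40.
Windows ≥ 45 min: 13:10–15:40.

13:10–15:40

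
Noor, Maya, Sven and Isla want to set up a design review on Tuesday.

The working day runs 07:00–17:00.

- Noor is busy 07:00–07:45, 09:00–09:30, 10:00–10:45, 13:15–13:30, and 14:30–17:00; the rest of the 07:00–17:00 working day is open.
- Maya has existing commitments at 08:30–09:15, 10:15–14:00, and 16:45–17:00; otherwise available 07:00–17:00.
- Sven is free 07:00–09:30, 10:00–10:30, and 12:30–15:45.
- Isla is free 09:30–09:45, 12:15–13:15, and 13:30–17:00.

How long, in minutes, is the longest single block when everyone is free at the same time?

Noor free within 07:00–17:00: 07:45–09:00, 09:30–10:00, 10:45–13:15, 13:30–14:30.
Maya free within 07:00–17:00: 07:00–08:30, 09:15–10:15, 14:00–16:45.
Noor ∩ Maya: 07:45–08:30, 09:30–10:00, 14:00–14:30.
Noor ∩ Maya ∩ Sven: 07:45–08:30, 14:00–14:30.
Noor ∩ Maya ∩ Sven ∩ Isla: 14:00–14:30.
Single common window of 30 minutes.

30 minutes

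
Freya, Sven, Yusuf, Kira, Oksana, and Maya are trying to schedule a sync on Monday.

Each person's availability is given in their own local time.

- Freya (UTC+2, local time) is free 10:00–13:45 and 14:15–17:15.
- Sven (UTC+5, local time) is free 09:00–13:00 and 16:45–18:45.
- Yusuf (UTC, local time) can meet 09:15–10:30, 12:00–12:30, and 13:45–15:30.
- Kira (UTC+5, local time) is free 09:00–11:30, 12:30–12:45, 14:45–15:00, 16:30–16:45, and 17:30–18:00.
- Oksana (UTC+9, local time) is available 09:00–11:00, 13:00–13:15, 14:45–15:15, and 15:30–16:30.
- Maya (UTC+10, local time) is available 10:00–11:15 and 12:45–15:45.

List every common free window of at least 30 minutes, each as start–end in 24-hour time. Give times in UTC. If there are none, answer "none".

Freya → UTC: 08:00–11:45, 12:15–15:15.
Sven → UTC: 04:00–08:00, 11:45–13:45.
Yusuf → UTC: 09:15–10:30, 12:00–12:30, 13:45–15:30.
Kira → UTC: 04:00–06:30, 07:30–07:45, 09:45–10:00, 11:30–11:45, 12:30–13:00.
Oksana → UTC: 00:00–02:00, 04:00–04:15, 05:45–06:15, 06:30–07:30.
Maya → UTC: 00:00–01:15, 02:45–05:45.
Freya ∩ Sven: 12:15–13:45.
Freya ∩ Sven ∩ Yusuf: 12:15–12:30.
Freya ∩ Sven ∩ Yusuf ∩ Kira: (none).
Freya ∩ Sven ∩ Yusuf ∩ Kira ∩ Oksana: (none).
Freya ∩ Sven ∩ Yusuf ∩ Kira ∩ Oksana ∩ Maya: (none).
Windows ≥ 30 min: (none).

none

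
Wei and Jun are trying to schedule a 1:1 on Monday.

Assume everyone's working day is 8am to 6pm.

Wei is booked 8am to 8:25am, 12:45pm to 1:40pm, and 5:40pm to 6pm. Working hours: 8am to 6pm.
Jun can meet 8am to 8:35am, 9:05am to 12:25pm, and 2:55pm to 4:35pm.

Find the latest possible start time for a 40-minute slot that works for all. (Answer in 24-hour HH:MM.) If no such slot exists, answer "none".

Wei free within 08:00–18:00: 08:25–12:45, 13:40–17:40.
Wei ∩ Jun: 08:25–08:35, 09:05–12:25, 14:55–16:35.
Windows ≥ 40 min: 09:05–12:25, 14:55–16:35.
Latest start in the last window 14:55–16:35 is 16:35 − 40 min = 15:55.

15:55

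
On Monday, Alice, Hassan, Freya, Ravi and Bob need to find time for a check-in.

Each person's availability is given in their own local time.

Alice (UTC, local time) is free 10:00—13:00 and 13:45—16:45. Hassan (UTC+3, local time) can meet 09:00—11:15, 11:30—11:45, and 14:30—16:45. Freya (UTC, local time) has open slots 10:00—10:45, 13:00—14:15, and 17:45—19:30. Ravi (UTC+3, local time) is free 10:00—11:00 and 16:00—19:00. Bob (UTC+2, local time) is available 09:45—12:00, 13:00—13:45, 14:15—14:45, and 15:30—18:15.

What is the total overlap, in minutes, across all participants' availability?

Alice → UTC: 10:00–13:00, 13:45–16:45.
Hassan → UTC: 06:00–08:15, 08:30–08:45, 11:30–13:45.
Freya → UTC: 10:00–10:45, 13:00–14:15, 17:45–19:30.
Ravi → UTC: 07:00–08:00, 13:00–16:00.
Bob → UTC: 07:45–10:00, 11:00–11:45, 12:15–12:45, 13:30–16:15.
Alice ∩ Hassan: 11:30–13:00.
Alice ∩ Hassan ∩ Freya: (none).
Alice ∩ Hassan ∩ Freya ∩ Ravi: (none).
Alice ∩ Hassan ∩ Freya ∩ Ravi ∩ Bob: (none).
Total common minutes: 0.

0 minutes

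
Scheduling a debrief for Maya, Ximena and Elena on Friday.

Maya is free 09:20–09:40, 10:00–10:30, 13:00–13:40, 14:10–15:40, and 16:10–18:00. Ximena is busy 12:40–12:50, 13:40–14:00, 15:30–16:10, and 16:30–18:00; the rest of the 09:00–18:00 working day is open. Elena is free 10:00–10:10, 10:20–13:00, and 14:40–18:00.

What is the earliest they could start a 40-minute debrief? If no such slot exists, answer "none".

Ximena free within 09:00–18:00: 09:00–12:40, 12:50–13:40, 14:00–15:30, 16:10–16:30.
Maya ∩ Ximena: 09:20–09:40, 10:00–10:30, 13:00–13:40, 14:10–15:30, 16:10–16:30.
Maya ∩ Ximena ∩ Elena: 10:00–10:10, 10:20–10:30, 14:40–15:30, 16:10–16:30.
Windows ≥ 40 min: 14:40–15:30.
Earliest such window starts at 14:40.

14:40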